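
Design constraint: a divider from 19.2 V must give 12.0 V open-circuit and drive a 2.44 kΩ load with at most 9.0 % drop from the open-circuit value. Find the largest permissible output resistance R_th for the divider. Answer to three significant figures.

Loading drop = R_th/(R_th + R_L) ≤ 0.0900, so R_th ≤ R_L · ε/(1−ε) = 2.44 kΩ × 0.0900/0.9100 = 241 Ω.

R_th ≤ 241 Ω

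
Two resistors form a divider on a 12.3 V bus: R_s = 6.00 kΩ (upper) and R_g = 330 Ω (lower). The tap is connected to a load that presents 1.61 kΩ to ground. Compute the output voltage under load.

V_out ≈ 0.537 V

The load sits in parallel with R_g: R_g‖R_L = (330 × 1610) / (330 + 1610) = 273.9 Ω.
V_out = 12.3 × 273.9 / (6000 + 273.9) = 12.3 × 273.9/6274 = 0.537 V.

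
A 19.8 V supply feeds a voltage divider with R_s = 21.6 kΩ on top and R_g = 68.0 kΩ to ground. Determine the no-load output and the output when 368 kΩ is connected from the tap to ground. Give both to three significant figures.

Unloaded: 15.0 V; loaded: 14.4 V

Open-circuit: V = 19.8 × 68.0/(21.6 + 68.0) = 15.0 V.
With the load, R_g becomes R_g‖R_L = 57.39 kΩ, so V = 19.8 × 57.39/78.99 = 14.4 V.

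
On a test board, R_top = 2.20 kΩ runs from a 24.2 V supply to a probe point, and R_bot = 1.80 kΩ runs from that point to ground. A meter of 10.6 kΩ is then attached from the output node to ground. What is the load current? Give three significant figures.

R_bot‖R_L = 1.539 kΩ; V_out = 24.2 × 1.539/3.739 = 9.960 V.
I_L = V_out / R_L = 9.960 / 10.6 kΩ = 0.940 mA.

I_L ≈ 0.940 mA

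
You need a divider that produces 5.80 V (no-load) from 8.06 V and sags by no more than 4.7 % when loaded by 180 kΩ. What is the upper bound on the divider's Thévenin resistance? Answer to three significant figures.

Loading drop = R_th/(R_th + R_L) ≤ 0.0470, so R_th ≤ R_L · ε/(1−ε) = 180 kΩ × 0.0470/0.9530 = 8.88 kΩ.
(Any R1, R2 with R2/(R1+R2) = 0.720 and R1‖R2 ≤ 8.88 kΩ will meet the spec.)

R_th ≤ 8.88 kΩ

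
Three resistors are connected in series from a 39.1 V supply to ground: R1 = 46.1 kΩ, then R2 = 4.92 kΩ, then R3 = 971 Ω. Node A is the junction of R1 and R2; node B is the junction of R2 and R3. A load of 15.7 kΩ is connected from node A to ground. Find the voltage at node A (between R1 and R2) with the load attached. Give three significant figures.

V ≈ 3.32 V

Below node A the series string R2+R3 = 5891 Ω sits in parallel with the 15700 Ω load: 4284 Ω.
V_A = 39.1 × 4284/(46100 + 4284) = 3.32 V.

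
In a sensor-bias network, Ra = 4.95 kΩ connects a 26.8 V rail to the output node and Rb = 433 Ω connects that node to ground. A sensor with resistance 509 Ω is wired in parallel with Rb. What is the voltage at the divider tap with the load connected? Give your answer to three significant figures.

The load sits in parallel with Rb: Rb‖R_L = (433 × 509) / (433 + 509) = 234.0 Ω.
V_out = 26.8 × 234.0 / (4950 + 234.0) = 26.8 × 234.0/5184 = 1.21 V.
(Unloaded it would have been 2.16 V.)

V_out ≈ 1.21 V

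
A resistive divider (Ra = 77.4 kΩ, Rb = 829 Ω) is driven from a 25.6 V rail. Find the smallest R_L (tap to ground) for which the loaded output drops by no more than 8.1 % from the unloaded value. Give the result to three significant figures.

R_L(min) ≈ 9.31 kΩ

Output resistance R_th = Ra‖Rb = (77400 × 829)/78230 = 820.2 Ω.
The fractional drop is R_th/(R_th + R_L); requiring this ≤ 0.0810 gives R_L ≥ R_th(1/0.0810 − 1) = 820.2 × 11.35 = 9.31 kΩ.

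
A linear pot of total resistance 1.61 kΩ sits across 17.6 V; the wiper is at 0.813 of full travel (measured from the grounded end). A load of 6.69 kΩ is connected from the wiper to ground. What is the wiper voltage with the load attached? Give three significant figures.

V ≈ 13.8 V

The wiper splits the pot into (1−α)R = 301.1 Ω above and αR = 1309 Ω below.
Lower section ‖ load = 1095 Ω.
V_wiper = 17.6 × 1095/(301.1 + 1095) = 13.8 V.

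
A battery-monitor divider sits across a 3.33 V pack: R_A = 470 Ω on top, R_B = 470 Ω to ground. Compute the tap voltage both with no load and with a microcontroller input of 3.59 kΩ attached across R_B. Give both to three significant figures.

Open-circuit: V = 3.33 × 470/(470 + 470) = 1.67 V.
With the load, R_B becomes R_B‖R_L = 415.6 Ω, so V = 3.33 × 415.6/885.6 = 1.56 V.

Unloaded: 1.67 V; loaded: 1.56 V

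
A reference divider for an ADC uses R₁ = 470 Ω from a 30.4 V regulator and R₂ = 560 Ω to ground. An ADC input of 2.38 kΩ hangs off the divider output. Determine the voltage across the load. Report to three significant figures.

V_out ≈ 14.9 V

The load sits in parallel with R₂: R₂‖R_L = (560 × 2380) / (560 + 2380) = 453.3 Ω.
V_out = 30.4 × 453.3 / (470 + 453.3) = 30.4 × 453.3/923.3 = 14.9 V.
(Unloaded it would have been 16.5 V.)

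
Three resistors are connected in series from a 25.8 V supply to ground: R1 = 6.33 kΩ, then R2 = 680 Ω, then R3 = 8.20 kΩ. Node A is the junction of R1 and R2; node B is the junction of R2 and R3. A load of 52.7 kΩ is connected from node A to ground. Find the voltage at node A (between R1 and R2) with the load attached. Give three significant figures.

Below node A the series string R2+R3 = 8880 Ω sits in parallel with the 52700 Ω load: 7599 Ω.
V_A = 25.8 × 7599/(6330 + 7599) = 14.1 V.

V ≈ 14.1 V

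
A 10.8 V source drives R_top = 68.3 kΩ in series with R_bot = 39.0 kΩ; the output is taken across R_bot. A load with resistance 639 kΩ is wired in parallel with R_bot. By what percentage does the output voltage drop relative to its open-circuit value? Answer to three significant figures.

The divider's output (Thévenin) resistance is R_top‖R_bot = 24.82 kΩ.
Fractional drop under load = R_th/(R_th + R_L) = 24.82 / (24.82 + 639) = 0.03740.
So the output falls by 3.74 %.

3.74 %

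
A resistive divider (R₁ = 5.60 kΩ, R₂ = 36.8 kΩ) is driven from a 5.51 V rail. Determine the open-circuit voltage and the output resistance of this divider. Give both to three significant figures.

V_th = 4.78 V, R_th = 4.86 kΩ

V_th is the open-circuit tap voltage: 5.51 × 36.8/(5.60 + 36.8) = 4.78 V.
With the supply zeroed, R₁ and R₂ appear in parallel from the tap: R_th = R₁‖R₂ = (5.60 × 36.8)/42.40 = 4.86 kΩ.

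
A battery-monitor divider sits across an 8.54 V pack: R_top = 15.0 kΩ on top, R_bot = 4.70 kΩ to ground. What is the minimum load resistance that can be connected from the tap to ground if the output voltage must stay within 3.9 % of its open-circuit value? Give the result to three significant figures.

Output resistance R_th = R_top‖R_bot = (15.0 × 4.70)/19.70 = 3.579 kΩ.
The fractional drop is R_th/(R_th + R_L); requiring this ≤ 0.0390 gives R_L ≥ R_th(1/0.0390 − 1) = 3.579 × 24.64 = 88.2 kΩ.

R_L(min) ≈ 88.2 kΩ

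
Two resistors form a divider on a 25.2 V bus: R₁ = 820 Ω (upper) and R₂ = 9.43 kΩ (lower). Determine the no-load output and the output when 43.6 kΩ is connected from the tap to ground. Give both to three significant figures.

Unloaded: 23.2 V; loaded: 22.8 V

Open-circuit: V = 25.2 × 9430/(820 + 9430) = 23.2 V.
With the load, R₂ becomes R₂‖R_L = 7753 Ω, so V = 25.2 × 7753/8573 = 22.8 V.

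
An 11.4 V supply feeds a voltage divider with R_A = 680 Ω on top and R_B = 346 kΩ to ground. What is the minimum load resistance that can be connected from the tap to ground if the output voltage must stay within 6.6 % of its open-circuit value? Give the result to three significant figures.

Output resistance R_th = R_A‖R_B = (680 × 346000)/346700 = 678.7 Ω.
The fractional drop is R_th/(R_th + R_L); requiring this ≤ 0.0660 gives R_L ≥ R_th(1/0.0660 − 1) = 678.7 × 14.15 = 9.60 kΩ.

R_L(min) ≈ 9.60 kΩ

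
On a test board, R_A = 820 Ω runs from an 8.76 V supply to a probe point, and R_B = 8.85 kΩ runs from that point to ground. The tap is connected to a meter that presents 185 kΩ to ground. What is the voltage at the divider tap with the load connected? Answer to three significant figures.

V_out ≈ 7.98 V

The load sits in parallel with R_B: R_B‖R_L = (8850 × 185000) / (8850 + 185000) = 8446 Ω.
V_out = 8.76 × 8446 / (820 + 8446) = 8.76 × 8446/9266 = 7.98 V.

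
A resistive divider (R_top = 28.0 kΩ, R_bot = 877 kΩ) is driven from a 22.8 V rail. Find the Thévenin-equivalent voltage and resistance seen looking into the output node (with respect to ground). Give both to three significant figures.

V_th is the open-circuit tap voltage: 22.8 × 877/(28.0 + 877) = 22.1 V.
With the supply zeroed, R_top and R_bot appear in parallel from the tap: R_th = R_top‖R_bot = (28.0 × 877)/905.0 = 27.1 kΩ.

V_th = 22.1 V, R_th = 27.1 kΩ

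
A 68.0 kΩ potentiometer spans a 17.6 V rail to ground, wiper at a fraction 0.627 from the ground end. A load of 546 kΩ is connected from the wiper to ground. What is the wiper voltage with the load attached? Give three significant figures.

V ≈ 10.7 V

The wiper splits the pot into (1−α)R = 25.36 kΩ above and αR = 42.64 kΩ below.
Lower section ‖ load = 39.55 kΩ.
V_wiper = 17.6 × 39.55/(25.36 + 39.55) = 10.7 V.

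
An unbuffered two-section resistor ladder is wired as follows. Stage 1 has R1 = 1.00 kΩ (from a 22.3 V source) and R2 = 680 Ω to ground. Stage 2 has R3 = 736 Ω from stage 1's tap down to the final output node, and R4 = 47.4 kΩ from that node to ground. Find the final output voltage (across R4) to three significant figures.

Stage 2 presents R3+R4 = 48140 Ω as a load on stage 1's tap.
Stage 1's lower leg becomes R2‖(R3+R4) = 670.5 Ω, so V_mid = 22.3 × 670.5/1671 = 8.951 V.
Stage 2 is itself unloaded: V_out = V_mid × R4/(R3+R4) = 8.951 × 47400/48140 = 8.81 V.

V_out ≈ 8.81 V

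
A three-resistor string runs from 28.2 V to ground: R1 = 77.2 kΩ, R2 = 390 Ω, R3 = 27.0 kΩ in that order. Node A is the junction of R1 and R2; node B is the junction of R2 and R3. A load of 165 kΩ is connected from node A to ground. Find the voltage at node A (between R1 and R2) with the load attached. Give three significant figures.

V ≈ 6.58 V

Below node A the series string R2+R3 = 27390 Ω sits in parallel with the 165000 Ω load: 23490 Ω.
V_A = 28.2 × 23490/(77200 + 23490) = 6.58 V.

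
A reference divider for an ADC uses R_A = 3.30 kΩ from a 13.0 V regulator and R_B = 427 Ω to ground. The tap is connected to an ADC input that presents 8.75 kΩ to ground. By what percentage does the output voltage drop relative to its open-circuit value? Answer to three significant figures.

4.14 %

The divider's output (Thévenin) resistance is R_A‖R_B = 378.1 Ω.
Fractional drop under load = R_th/(R_th + R_L) = 378.1 / (378.1 + 8750) = 0.04142.
So the output falls by 4.14 %.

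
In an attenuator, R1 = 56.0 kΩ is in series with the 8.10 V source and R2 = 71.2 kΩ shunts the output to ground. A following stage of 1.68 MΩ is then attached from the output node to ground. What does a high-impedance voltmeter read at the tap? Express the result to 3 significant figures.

V_out ≈ 4.45 V

The load sits in parallel with R2: R2‖R_L = (71.2 × 1680) / (71.2 + 1680) = 68.31 kΩ.
V_out = 8.10 × 68.31 / (56.0 + 68.31) = 8.10 × 68.31/124.3 = 4.45 V.
(Unloaded it would have been 4.53 V.)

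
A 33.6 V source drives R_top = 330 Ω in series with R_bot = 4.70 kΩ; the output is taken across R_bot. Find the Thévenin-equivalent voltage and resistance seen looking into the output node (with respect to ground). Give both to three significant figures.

V_th is the open-circuit tap voltage: 33.6 × 4700/(330 + 4700) = 31.4 V.
With the supply zeroed, R_top and R_bot appear in parallel from the tap: R_th = R_top‖R_bot = (330 × 4700)/5030 = 308 Ω.

V_th = 31.4 V, R_th = 308 Ω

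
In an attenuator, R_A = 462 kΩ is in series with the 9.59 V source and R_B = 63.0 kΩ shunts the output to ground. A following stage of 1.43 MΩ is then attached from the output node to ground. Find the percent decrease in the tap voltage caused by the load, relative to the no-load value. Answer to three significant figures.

The divider's output (Thévenin) resistance is R_A‖R_B = 55.44 kΩ.
Fractional drop under load = R_th/(R_th + R_L) = 55.44 / (55.44 + 1430) = 0.03732.
So the output falls by 3.73 %.

3.73 %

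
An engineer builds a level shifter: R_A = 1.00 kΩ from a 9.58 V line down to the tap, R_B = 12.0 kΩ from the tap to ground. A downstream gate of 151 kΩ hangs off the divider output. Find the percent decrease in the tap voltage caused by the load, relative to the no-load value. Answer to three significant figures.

The divider's output (Thévenin) resistance is R_A‖R_B = 0.9231 kΩ.
Fractional drop under load = R_th/(R_th + R_L) = 0.9231 / (0.9231 + 151) = 0.006076.
So the output falls by 0.608 %.

0.608 %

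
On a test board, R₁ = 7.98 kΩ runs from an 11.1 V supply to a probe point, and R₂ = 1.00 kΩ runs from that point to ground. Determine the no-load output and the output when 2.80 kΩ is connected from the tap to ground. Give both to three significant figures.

Open-circuit: V = 11.1 × 1.00/(7.98 + 1.00) = 1.24 V.
With the load, R₂ becomes R₂‖R_L = 0.7368 kΩ, so V = 11.1 × 0.7368/8.717 = 0.938 V.

Unloaded: 1.24 V; loaded: 0.938 V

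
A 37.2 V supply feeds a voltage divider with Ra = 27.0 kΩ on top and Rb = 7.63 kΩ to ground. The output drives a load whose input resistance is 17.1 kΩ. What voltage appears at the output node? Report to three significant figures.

V_out ≈ 6.08 V

The load sits in parallel with Rb: Rb‖R_L = (7.63 × 17.1) / (7.63 + 17.1) = 5.276 kΩ.
V_out = 37.2 × 5.276 / (27.0 + 5.276) = 37.2 × 5.276/32.28 = 6.08 V.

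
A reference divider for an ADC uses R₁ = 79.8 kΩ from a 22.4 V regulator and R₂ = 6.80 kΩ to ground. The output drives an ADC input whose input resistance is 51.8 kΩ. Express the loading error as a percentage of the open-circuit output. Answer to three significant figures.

10.8 %

The divider's output (Thévenin) resistance is R₁‖R₂ = 6.266 kΩ.
Fractional drop under load = R_th/(R_th + R_L) = 6.266 / (6.266 + 51.8) = 0.1079.
So the output falls by 10.8 %.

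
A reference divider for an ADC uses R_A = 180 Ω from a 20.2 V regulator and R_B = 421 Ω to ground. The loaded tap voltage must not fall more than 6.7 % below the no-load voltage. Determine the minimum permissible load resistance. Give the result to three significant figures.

R_L(min) ≈ 1.76 kΩ

Output resistance R_th = R_A‖R_B = (180 × 421)/601.0 = 126.1 Ω.
The fractional drop is R_th/(R_th + R_L); requiring this ≤ 0.0670 gives R_L ≥ R_th(1/0.0670 − 1) = 126.1 × 13.93 = 1.76 kΩ.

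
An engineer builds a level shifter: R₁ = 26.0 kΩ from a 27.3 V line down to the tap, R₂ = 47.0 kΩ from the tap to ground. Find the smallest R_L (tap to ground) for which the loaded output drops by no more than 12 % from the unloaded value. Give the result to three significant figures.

R_L(min) ≈ 123 kΩ

Output resistance R_th = R₁‖R₂ = (26.0 × 47.0)/73.00 = 16.74 kΩ.
The fractional drop is R_th/(R_th + R_L); requiring this ≤ 0.120 gives R_L ≥ R_th(1/0.120 − 1) = 16.74 × 7.333 = 123 kΩ.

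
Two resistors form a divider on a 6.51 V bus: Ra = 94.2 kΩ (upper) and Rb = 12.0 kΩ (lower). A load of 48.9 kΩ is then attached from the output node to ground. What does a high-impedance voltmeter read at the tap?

The load sits in parallel with Rb: Rb‖R_L = (12.0 × 48.9) / (12.0 + 48.9) = 9.635 kΩ.
V_out = 6.51 × 9.635 / (94.2 + 9.635) = 6.51 × 9.635/103.8 = 0.604 V.
(Unloaded it would have been 0.736 V.)

V_out ≈ 0.604 V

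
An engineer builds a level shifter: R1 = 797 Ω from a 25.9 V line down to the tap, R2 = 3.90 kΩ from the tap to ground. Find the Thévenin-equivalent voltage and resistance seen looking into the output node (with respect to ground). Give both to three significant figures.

V_th is the open-circuit tap voltage: 25.9 × 3900/(797 + 3900) = 21.5 V.
With the supply zeroed, R1 and R2 appear in parallel from the tap: R_th = R1‖R2 = (797 × 3900)/4697 = 662 Ω.

V_th = 21.5 V, R_th = 662 Ω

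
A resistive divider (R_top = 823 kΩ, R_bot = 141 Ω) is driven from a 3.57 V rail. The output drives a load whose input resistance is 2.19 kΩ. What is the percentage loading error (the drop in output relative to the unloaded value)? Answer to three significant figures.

6.05 %

The divider's output (Thévenin) resistance is R_top‖R_bot = 141.0 Ω.
Fractional drop under load = R_th/(R_th + R_L) = 141.0 / (141.0 + 2190) = 0.06048.
So the output falls by 6.05 %.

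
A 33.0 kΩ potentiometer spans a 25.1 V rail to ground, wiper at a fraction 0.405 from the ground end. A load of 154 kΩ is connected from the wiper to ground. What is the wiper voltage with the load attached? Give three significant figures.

V ≈ 9.67 V

The wiper splits the pot into (1−α)R = 19.64 kΩ above and αR = 13.37 kΩ below.
Lower section ‖ load = 12.30 kΩ.
V_wiper = 25.1 × 12.30/(19.64 + 12.30) = 9.67 V.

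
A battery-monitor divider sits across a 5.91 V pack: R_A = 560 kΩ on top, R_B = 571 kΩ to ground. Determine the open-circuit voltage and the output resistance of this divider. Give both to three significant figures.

V_th is the open-circuit tap voltage: 5.91 × 571/(560 + 571) = 2.98 V.
With the supply zeroed, R_A and R_B appear in parallel from the tap: R_th = R_A‖R_B = (560 × 571)/1131 = 283 kΩ.

V_th = 2.98 V, R_th = 283 kΩ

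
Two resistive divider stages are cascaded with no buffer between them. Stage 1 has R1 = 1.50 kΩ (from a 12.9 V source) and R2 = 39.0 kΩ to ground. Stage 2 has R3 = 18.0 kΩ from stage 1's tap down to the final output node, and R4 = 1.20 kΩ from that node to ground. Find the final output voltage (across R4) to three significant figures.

V_out ≈ 0.722 V

Stage 2 presents R3+R4 = 19.20 kΩ as a load on stage 1's tap.
Stage 1's lower leg becomes R2‖(R3+R4) = 12.87 kΩ, so V_mid = 12.9 × 12.87/14.37 = 11.55 V.
Stage 2 is itself unloaded: V_out = V_mid × R4/(R3+R4) = 11.55 × 1.20/19.20 = 0.722 V.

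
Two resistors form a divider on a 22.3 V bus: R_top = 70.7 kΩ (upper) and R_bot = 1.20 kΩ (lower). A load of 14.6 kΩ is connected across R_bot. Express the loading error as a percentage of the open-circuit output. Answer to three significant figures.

7.48 %

The divider's output (Thévenin) resistance is R_top‖R_bot = 1.180 kΩ.
Fractional drop under load = R_th/(R_th + R_L) = 1.180 / (1.180 + 14.6) = 0.07478.
So the output falls by 7.48 %.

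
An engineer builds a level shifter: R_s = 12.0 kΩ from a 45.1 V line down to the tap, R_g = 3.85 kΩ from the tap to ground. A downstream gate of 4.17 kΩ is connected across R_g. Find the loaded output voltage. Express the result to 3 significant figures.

The load sits in parallel with R_g: R_g‖R_L = (3.85 × 4.17) / (3.85 + 4.17) = 2.002 kΩ.
V_out = 45.1 × 2.002 / (12.0 + 2.002) = 45.1 × 2.002/14.00 = 6.45 V.

V_out ≈ 6.45 V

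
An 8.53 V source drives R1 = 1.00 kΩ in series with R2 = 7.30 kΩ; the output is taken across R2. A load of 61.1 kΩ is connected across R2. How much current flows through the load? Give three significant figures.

I_L ≈ 0.121 mA

R2‖R_L = 6.521 kΩ; V_out = 8.53 × 6.521/7.521 = 7.396 V.
I_L = V_out / R_L = 7.396 / 61.1 kΩ = 0.121 mA.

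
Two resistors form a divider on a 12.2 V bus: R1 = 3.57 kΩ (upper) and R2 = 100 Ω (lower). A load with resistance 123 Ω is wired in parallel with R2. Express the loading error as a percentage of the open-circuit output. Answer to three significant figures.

The divider's output (Thévenin) resistance is R1‖R2 = 97.28 Ω.
Fractional drop under load = R_th/(R_th + R_L) = 97.28 / (97.28 + 123) = 0.4416.
So the output falls by 44.2 %.

44.2 %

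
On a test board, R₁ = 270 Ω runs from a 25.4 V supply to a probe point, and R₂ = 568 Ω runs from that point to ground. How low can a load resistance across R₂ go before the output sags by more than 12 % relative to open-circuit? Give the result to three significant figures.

R_L(min) ≈ 1.34 kΩ

Output resistance R_th = R₁‖R₂ = (270 × 568)/838.0 = 183.0 Ω.
The fractional drop is R_th/(R_th + R_L); requiring this ≤ 0.120 gives R_L ≥ R_th(1/0.120 − 1) = 183.0 × 7.333 = 1.34 kΩ.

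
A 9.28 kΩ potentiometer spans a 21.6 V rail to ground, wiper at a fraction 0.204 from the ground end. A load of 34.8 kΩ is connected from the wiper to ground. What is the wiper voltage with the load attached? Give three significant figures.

The wiper splits the pot into (1−α)R = 7.387 kΩ above and αR = 1.893 kΩ below.
Lower section ‖ load = 1.795 kΩ.
V_wiper = 21.6 × 1.795/(7.387 + 1.795) = 4.22 V.

V ≈ 4.22 V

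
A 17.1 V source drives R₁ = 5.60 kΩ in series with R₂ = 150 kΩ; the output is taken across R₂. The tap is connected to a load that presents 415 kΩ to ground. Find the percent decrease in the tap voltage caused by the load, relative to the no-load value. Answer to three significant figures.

1.28 %

The divider's output (Thévenin) resistance is R₁‖R₂ = 5.398 kΩ.
Fractional drop under load = R_th/(R_th + R_L) = 5.398 / (5.398 + 415) = 0.01284.
So the output falls by 1.28 %.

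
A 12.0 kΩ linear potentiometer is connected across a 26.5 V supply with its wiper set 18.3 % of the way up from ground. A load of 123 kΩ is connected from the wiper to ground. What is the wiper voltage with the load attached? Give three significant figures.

The wiper splits the pot into (1−α)R = 9.804 kΩ above and αR = 2.196 kΩ below.
Lower section ‖ load = 2.157 kΩ.
V_wiper = 26.5 × 2.157/(9.804 + 2.157) = 4.78 V.

V ≈ 4.78 V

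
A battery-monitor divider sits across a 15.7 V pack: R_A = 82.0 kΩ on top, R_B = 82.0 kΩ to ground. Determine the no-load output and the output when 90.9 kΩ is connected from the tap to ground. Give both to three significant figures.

Unloaded: 7.85 V; loaded: 5.41 V

Open-circuit: V = 15.7 × 82.0/(82.0 + 82.0) = 7.85 V.
With the load, R_B becomes R_B‖R_L = 43.11 kΩ, so V = 15.7 × 43.11/125.1 = 5.41 V.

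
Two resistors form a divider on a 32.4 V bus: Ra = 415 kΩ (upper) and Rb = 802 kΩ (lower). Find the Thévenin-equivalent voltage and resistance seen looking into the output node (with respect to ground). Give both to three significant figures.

V_th = 21.4 V, R_th = 273 kΩ

V_th is the open-circuit tap voltage: 32.4 × 802/(415 + 802) = 21.4 V.
With the supply zeroed, Ra and Rb appear in parallel from the tap: R_th = Ra‖Rb = (415 × 802)/1217 = 273 kΩ.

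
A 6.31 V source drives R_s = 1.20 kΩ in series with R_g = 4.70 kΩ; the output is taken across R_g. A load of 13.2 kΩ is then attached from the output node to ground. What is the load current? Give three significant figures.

R_g‖R_L = 3.466 kΩ; V_out = 6.31 × 3.466/4.666 = 4.687 V.
I_L = V_out / R_L = 4.687 / 13.2 kΩ = 0.355 mA.

I_L ≈ 0.355 mA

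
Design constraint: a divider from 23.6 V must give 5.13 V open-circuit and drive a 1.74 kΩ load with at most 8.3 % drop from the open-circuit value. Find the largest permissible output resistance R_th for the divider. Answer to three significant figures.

Loading drop = R_th/(R_th + R_L) ≤ 0.0830, so R_th ≤ R_L · ε/(1−ε) = 1.74 kΩ × 0.0830/0.9170 = 157 Ω.

R_th ≤ 157 Ω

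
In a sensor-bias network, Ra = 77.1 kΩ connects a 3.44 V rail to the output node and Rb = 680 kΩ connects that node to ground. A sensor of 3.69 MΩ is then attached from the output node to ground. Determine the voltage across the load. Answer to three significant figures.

V_out ≈ 3.03 V

The load sits in parallel with Rb: Rb‖R_L = (680 × 3690) / (680 + 3690) = 574.2 kΩ.
V_out = 3.44 × 574.2 / (77.1 + 574.2) = 3.44 × 574.2/651.3 = 3.03 V.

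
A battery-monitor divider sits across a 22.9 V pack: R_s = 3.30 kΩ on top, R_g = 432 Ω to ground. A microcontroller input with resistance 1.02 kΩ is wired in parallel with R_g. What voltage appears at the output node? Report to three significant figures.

V_out ≈ 1.93 V

The load sits in parallel with R_g: R_g‖R_L = (432 × 1020) / (432 + 1020) = 303.5 Ω.
V_out = 22.9 × 303.5 / (3300 + 303.5) = 22.9 × 303.5/3603 = 1.93 V.
(Unloaded it would have been 2.65 V.)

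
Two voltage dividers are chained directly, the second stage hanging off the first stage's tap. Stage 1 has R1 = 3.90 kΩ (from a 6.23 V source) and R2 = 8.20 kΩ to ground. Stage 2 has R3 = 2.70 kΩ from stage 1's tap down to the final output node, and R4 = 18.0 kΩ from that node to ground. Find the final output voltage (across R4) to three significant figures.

Stage 2 presents R3+R4 = 20.70 kΩ as a load on stage 1's tap.
Stage 1's lower leg becomes R2‖(R3+R4) = 5.873 kΩ, so V_mid = 6.23 × 5.873/9.773 = 3.744 V.
Stage 2 is itself unloaded: V_out = V_mid × R4/(R3+R4) = 3.744 × 18.0/20.70 = 3.26 V.

V_out ≈ 3.26 V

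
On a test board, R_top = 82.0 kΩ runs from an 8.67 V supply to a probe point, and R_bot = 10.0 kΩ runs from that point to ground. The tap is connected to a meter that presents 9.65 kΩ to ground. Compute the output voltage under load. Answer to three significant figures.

The load sits in parallel with R_bot: R_bot‖R_L = (10.0 × 9.65) / (10.0 + 9.65) = 4.911 kΩ.
V_out = 8.67 × 4.911 / (82.0 + 4.911) = 8.67 × 4.911/86.91 = 0.490 V.
(Unloaded it would have been 0.942 V.)

V_out ≈ 0.490 V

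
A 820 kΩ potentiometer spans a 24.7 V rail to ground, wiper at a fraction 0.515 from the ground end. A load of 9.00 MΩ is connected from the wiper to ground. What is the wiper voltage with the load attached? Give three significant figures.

V ≈ 12.4 V

The wiper splits the pot into (1−α)R = 397.7 kΩ above and αR = 422.3 kΩ below.
Lower section ‖ load = 403.4 kΩ.
V_wiper = 24.7 × 403.4/(397.7 + 403.4) = 12.4 V.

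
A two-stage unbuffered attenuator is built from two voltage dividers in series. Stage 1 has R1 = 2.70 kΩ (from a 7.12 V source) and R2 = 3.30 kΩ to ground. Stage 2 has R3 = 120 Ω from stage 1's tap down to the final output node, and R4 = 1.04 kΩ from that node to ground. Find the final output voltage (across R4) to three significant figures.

V_out ≈ 1.54 V

Stage 2 presents R3+R4 = 1160 Ω as a load on stage 1's tap.
Stage 1's lower leg becomes R2‖(R3+R4) = 858.3 Ω, so V_mid = 7.12 × 858.3/3558 = 1.717 V.
Stage 2 is itself unloaded: V_out = V_mid × R4/(R3+R4) = 1.717 × 1040/1160 = 1.54 V.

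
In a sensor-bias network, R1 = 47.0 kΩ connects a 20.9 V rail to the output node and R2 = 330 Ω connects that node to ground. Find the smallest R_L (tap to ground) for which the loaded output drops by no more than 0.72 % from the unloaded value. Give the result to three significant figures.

R_L(min) ≈ 45.2 kΩ

Output resistance R_th = R1‖R2 = (47000 × 330)/47330 = 327.7 Ω.
The fractional drop is R_th/(R_th + R_L); requiring this ≤ 0.00720 gives R_L ≥ R_th(1/0.00720 − 1) = 327.7 × 137.9 = 45.2 kΩ.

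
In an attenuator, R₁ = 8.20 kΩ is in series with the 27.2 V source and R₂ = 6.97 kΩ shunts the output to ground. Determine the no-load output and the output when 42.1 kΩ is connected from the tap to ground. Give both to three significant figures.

Open-circuit: V = 27.2 × 6.97/(8.20 + 6.97) = 12.5 V.
With the load, R₂ becomes R₂‖R_L = 5.980 kΩ, so V = 27.2 × 5.980/14.18 = 11.5 V.

Unloaded: 12.5 V; loaded: 11.5 V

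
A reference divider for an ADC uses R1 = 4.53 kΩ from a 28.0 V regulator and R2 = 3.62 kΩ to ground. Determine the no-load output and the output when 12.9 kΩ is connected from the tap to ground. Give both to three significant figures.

Unloaded: 12.4 V; loaded: 10.8 V

Open-circuit: V = 28.0 × 3.62/(4.53 + 3.62) = 12.4 V.
With the load, R2 becomes R2‖R_L = 2.827 kΩ, so V = 28.0 × 2.827/7.357 = 10.8 V.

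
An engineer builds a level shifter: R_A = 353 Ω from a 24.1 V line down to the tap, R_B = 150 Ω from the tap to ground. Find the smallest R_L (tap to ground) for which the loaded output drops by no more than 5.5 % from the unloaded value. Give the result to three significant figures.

R_L(min) ≈ 1.81 kΩ

Output resistance R_th = R_A‖R_B = (353 × 150)/503.0 = 105.3 Ω.
The fractional drop is R_th/(R_th + R_L); requiring this ≤ 0.0550 gives R_L ≥ R_th(1/0.0550 − 1) = 105.3 × 17.18 = 1.81 kΩ.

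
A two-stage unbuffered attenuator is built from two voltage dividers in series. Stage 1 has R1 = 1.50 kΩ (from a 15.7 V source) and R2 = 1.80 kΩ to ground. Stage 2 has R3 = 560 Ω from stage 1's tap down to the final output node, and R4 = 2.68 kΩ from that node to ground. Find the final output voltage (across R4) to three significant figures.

Stage 2 presents R3+R4 = 3240 Ω as a load on stage 1's tap.
Stage 1's lower leg becomes R2‖(R3+R4) = 1157 Ω, so V_mid = 15.7 × 1157/2657 = 6.837 V.
Stage 2 is itself unloaded: V_out = V_mid × R4/(R3+R4) = 6.837 × 2680/3240 = 5.66 V.

V_out ≈ 5.66 V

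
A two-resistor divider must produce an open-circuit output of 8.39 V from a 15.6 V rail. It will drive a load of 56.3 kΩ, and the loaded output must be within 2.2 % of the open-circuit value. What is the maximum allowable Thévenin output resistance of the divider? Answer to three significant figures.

R_th ≤ 1.27 kΩ

Loading drop = R_th/(R_th + R_L) ≤ 0.0220, so R_th ≤ R_L · ε/(1−ε) = 56.3 kΩ × 0.0220/0.9780 = 1.27 kΩ.
(Any R1, R2 with R2/(R1+R2) = 0.538 and R1‖R2 ≤ 1.27 kΩ will meet the spec.)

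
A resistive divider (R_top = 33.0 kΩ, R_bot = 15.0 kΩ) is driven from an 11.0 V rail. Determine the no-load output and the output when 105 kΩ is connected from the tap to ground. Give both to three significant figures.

Unloaded: 3.44 V; loaded: 3.13 V

Open-circuit: V = 11.0 × 15.0/(33.0 + 15.0) = 3.44 V.
With the load, R_bot becomes R_bot‖R_L = 13.12 kΩ, so V = 11.0 × 13.12/46.12 = 3.13 V.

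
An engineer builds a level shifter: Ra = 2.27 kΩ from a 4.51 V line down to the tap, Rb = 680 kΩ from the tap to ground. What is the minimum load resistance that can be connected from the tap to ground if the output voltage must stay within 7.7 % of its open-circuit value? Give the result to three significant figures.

R_L(min) ≈ 27.1 kΩ

Output resistance R_th = Ra‖Rb = (2.27 × 680)/682.3 = 2.262 kΩ.
The fractional drop is R_th/(R_th + R_L); requiring this ≤ 0.0770 gives R_L ≥ R_th(1/0.0770 − 1) = 2.262 × 11.99 = 27.1 kΩ.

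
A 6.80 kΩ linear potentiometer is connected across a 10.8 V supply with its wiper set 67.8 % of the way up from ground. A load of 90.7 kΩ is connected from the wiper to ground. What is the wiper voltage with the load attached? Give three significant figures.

V ≈ 7.20 V

The wiper splits the pot into (1−α)R = 2.190 kΩ above and αR = 4.610 kΩ below.
Lower section ‖ load = 4.387 kΩ.
V_wiper = 10.8 × 4.387/(2.190 + 4.387) = 7.20 V.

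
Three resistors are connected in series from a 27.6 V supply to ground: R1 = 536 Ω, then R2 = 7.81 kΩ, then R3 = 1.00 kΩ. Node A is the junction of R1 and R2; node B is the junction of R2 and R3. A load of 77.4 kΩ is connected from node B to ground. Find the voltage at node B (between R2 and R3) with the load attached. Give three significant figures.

V ≈ 2.92 V

At node B, R3 is in parallel with the load: R3‖R_L = 987.2 Ω.
Below node A the resistance is R2 + (R3‖R_L) = 8797 Ω, so V_A = 27.6 × 8797/9333 = 26.01 V.
Then V_B = V_A × (R3‖R_L)/(R2 + R3‖R_L) = 26.01 × 987.2/8797 = 2.92 V.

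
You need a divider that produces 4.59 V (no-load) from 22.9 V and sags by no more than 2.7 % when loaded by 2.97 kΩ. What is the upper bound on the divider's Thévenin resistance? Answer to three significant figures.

R_th ≤ 82.4 Ω

Loading drop = R_th/(R_th + R_L) ≤ 0.0270, so R_th ≤ R_L · ε/(1−ε) = 2.97 kΩ × 0.0270/0.9730 = 82.4 Ω.
(Any R1, R2 with R2/(R1+R2) = 0.200 and R1‖R2 ≤ 82.4 Ω will meet the spec.)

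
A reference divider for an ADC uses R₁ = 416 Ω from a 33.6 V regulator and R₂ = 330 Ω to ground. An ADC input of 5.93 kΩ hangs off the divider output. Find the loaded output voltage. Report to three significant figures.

The load sits in parallel with R₂: R₂‖R_L = (330 × 5930) / (330 + 5930) = 312.6 Ω.
V_out = 33.6 × 312.6 / (416 + 312.6) = 33.6 × 312.6/728.6 = 14.4 V.
(Unloaded it would have been 14.9 V.)

V_out ≈ 14.4 V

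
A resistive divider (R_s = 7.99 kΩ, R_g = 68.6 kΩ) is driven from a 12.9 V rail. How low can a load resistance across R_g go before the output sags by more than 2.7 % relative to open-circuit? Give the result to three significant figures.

R_L(min) ≈ 258 kΩ

Output resistance R_th = R_s‖R_g = (7.99 × 68.6)/76.59 = 7.156 kΩ.
The fractional drop is R_th/(R_th + R_L); requiring this ≤ 0.0270 gives R_L ≥ R_th(1/0.0270 − 1) = 7.156 × 36.04 = 258 kΩ.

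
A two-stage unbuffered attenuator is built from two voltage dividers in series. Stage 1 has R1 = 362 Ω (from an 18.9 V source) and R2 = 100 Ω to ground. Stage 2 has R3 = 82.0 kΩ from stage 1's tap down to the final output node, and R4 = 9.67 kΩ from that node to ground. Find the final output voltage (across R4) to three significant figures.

Stage 2 presents R3+R4 = 91670 Ω as a load on stage 1's tap.
Stage 1's lower leg becomes R2‖(R3+R4) = 99.89 Ω, so V_mid = 18.9 × 99.89/461.9 = 4.087 V.
Stage 2 is itself unloaded: V_out = V_mid × R4/(R3+R4) = 4.087 × 9670/91670 = 0.431 V.

V_out ≈ 0.431 V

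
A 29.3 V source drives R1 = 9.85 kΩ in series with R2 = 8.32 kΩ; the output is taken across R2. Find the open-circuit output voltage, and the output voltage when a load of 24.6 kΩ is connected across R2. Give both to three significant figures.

Open-circuit: V = 29.3 × 8.32/(9.85 + 8.32) = 13.4 V.
With the load, R2 becomes R2‖R_L = 6.217 kΩ, so V = 29.3 × 6.217/16.07 = 11.3 V.

Unloaded: 13.4 V; loaded: 11.3 V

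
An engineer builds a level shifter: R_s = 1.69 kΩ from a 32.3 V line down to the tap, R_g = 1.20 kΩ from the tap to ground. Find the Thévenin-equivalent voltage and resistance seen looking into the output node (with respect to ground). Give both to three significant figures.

V_th = 13.4 V, R_th = 702 Ω

V_th is the open-circuit tap voltage: 32.3 × 1.20/(1.69 + 1.20) = 13.4 V.
With the supply zeroed, R_s and R_g appear in parallel from the tap: R_th = R_s‖R_g = (1.69 × 1.20)/2.890 = 702 Ω.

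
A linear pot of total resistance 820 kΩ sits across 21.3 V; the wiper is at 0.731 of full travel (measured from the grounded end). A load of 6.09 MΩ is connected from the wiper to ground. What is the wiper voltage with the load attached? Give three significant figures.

The wiper splits the pot into (1−α)R = 220.6 kΩ above and αR = 599.4 kΩ below.
Lower section ‖ load = 545.7 kΩ.
V_wiper = 21.3 × 545.7/(220.6 + 545.7) = 15.2 V.

V ≈ 15.2 V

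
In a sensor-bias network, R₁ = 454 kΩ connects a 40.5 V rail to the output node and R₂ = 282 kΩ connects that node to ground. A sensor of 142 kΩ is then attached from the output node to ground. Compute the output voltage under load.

The load sits in parallel with R₂: R₂‖R_L = (282 × 142) / (282 + 142) = 94.44 kΩ.
V_out = 40.5 × 94.44 / (454 + 94.44) = 40.5 × 94.44/548.4 = 6.97 V.
(Unloaded it would have been 15.5 V.)

V_out ≈ 6.97 V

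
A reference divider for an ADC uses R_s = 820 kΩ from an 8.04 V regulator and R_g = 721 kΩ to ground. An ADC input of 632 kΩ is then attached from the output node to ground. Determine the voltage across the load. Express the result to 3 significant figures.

V_out ≈ 2.34 V

The load sits in parallel with R_g: R_g‖R_L = (721 × 632) / (721 + 632) = 336.8 kΩ.
V_out = 8.04 × 336.8 / (820 + 336.8) = 8.04 × 336.8/1157 = 2.34 V.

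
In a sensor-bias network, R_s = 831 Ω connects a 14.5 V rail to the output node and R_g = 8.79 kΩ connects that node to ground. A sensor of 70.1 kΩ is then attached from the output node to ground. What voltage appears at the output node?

V_out ≈ 13.1 V

The load sits in parallel with R_g: R_g‖R_L = (8790 × 70100) / (8790 + 70100) = 7811 Ω.
V_out = 14.5 × 7811 / (831 + 7811) = 14.5 × 7811/8642 = 13.1 V.
(Unloaded it would have been 13.2 V.)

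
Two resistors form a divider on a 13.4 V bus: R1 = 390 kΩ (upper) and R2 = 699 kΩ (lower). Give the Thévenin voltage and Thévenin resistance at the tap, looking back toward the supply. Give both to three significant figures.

V_th = 8.60 V, R_th = 250 kΩ

V_th is the open-circuit tap voltage: 13.4 × 699/(390 + 699) = 8.60 V.
With the supply zeroed, R1 and R2 appear in parallel from the tap: R_th = R1‖R2 = (390 × 699)/1089 = 250 kΩ.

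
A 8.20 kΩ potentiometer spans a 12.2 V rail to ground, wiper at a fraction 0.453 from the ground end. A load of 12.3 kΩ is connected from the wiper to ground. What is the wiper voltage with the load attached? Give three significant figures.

V ≈ 4.74 V

The wiper splits the pot into (1−α)R = 4.485 kΩ above and αR = 3.715 kΩ below.
Lower section ‖ load = 2.853 kΩ.
V_wiper = 12.2 × 2.853/(4.485 + 2.853) = 4.74 V.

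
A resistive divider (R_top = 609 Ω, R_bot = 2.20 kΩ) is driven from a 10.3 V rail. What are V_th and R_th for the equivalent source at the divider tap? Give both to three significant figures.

V_th is the open-circuit tap voltage: 10.3 × 2200/(609 + 2200) = 8.07 V.
With the supply zeroed, R_top and R_bot appear in parallel from the tap: R_th = R_top‖R_bot = (609 × 2200)/2809 = 477 Ω.

V_th = 8.07 V, R_th = 477 Ω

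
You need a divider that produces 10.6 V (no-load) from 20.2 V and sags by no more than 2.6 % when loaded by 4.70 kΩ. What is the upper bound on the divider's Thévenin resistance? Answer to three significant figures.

Loading drop = R_th/(R_th + R_L) ≤ 0.0260, so R_th ≤ R_L · ε/(1−ε) = 4.70 kΩ × 0.0260/0.9740 = 125 Ω.
(Any R1, R2 with R2/(R1+R2) = 0.525 and R1‖R2 ≤ 125 Ω will meet the spec.)

R_th ≤ 125 Ω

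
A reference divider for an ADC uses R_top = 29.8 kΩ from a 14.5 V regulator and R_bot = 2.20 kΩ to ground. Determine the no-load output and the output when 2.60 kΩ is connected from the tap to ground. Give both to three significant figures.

Open-circuit: V = 14.5 × 2.20/(29.8 + 2.20) = 0.997 V.
With the load, R_bot becomes R_bot‖R_L = 1.192 kΩ, so V = 14.5 × 1.192/30.99 = 0.558 V.

Unloaded: 0.997 V; loaded: 0.558 V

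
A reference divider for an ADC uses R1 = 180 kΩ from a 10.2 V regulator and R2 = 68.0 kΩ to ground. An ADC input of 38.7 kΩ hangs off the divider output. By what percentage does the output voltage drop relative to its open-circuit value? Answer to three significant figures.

56.1 %

Unloaded V = 10.2 × 68.0/248.0 = 2.797 V.
Loaded: R2‖R_L = 24.66 kΩ, giving V = 10.2 × 24.66/204.7 = 1.229 V.
Drop = (2.797 − 1.229) / 2.797 = 56.1 %.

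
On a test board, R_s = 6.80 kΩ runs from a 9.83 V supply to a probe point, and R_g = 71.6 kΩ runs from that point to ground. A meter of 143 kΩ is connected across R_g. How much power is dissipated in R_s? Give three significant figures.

Total resistance from the source is R_s + (R_g‖R_L) = 54.51 kΩ, so I = 9.83/54.51 kΩ = 0.1803 mA.
P = I²·R_s = (0.1803 mA)² × 6.80 kΩ = 0.221 mW.

P ≈ 0.221 mW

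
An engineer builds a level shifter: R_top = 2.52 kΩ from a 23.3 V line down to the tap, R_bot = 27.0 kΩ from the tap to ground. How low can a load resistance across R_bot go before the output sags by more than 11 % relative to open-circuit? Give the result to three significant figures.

R_L(min) ≈ 18.6 kΩ

Output resistance R_th = R_top‖R_bot = (2.52 × 27.0)/29.52 = 2.305 kΩ.
The fractional drop is R_th/(R_th + R_L); requiring this ≤ 0.110 gives R_L ≥ R_th(1/0.110 − 1) = 2.305 × 8.091 = 18.6 kΩ.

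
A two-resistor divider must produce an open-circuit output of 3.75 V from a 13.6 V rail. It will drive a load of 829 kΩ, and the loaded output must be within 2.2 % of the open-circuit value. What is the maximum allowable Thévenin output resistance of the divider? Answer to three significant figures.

R_th ≤ 18.6 kΩ

Loading drop = R_th/(R_th + R_L) ≤ 0.0220, so R_th ≤ R_L · ε/(1−ε) = 829 kΩ × 0.0220/0.9780 = 18.6 kΩ.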